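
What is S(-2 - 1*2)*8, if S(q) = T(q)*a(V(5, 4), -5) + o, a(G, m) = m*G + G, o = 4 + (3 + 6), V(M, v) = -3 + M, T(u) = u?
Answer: 360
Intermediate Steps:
o = 13 (o = 4 + 9 = 13)
a(G, m) = G + G*m (a(G, m) = G*m + G = G + G*m)
S(q) = 13 - 8*q (S(q) = q*((-3 + 5)*(1 - 5)) + 13 = q*(2*(-4)) + 13 = q*(-8) + 13 = -8*q + 13 = 13 - 8*q)
S(-2 - 1*2)*8 = (13 - 8*(-2 - 1*2))*8 = (13 - 8*(-2 - 2))*8 = (13 - 8*(-4))*8 = (13 + 32)*8 = 45*8 = 360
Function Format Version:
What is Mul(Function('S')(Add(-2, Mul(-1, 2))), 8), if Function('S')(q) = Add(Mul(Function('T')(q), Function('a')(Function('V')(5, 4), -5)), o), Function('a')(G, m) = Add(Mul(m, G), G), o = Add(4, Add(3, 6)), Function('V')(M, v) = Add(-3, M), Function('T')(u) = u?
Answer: 360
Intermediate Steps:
o = 13 (o = Add(4, 9) = 13)
Function('a')(G, m) = Add(G, Mul(G, m)) (Function('a')(G, m) = Add(Mul(G, m), G) = Add(G, Mul(G, m)))
Function('S')(q) = Add(13, Mul(-8, q)) (Function('S')(q) = Add(Mul(q, Mul(Add(-3, 5), Add(1, -5))), 13) = Add(Mul(q, Mul(2, -4)), 13) = Add(Mul(q, -8), 13) = Add(Mul(-8, q), 13) = Add(13, Mul(-8, q)))
Mul(Function('S')(Add(-2, Mul(-1, 2))), 8) = Mul(Add(13, Mul(-8, Add(-2, Mul(-1, 2)))), 8) = Mul(Add(13, Mul(-8, Add(-2, -2))), 8) = Mul(Add(13, Mul(-8, -4)), 8) = Mul(Add(13, 32), 8) = Mul(45, 8) = 360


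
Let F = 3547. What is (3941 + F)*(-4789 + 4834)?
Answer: 336960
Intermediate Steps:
(3941 + F)*(-4789 + 4834) = (3941 + 3547)*(-4789 + 4834) = 7488*45 = 336960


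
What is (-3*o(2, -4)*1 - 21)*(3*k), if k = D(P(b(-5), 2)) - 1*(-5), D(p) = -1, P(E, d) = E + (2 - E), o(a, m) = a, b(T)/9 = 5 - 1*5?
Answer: -324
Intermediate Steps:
b(T) = 0 (b(T) = 9*(5 - 1*5) = 9*(5 - 5) = 9*0 = 0)
P(E, d) = 2
k = 4 (k = -1 - 1*(-5) = -1 + 5 = 4)
(-3*o(2, -4)*1 - 21)*(3*k) = (-3*2*1 - 21)*(3*4) = (-6*1 - 21)*12 = (-6 - 21)*12 = -27*12 = -324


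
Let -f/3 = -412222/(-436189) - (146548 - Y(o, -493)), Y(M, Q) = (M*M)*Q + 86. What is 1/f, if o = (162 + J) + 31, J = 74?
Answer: 436189/46181865504747 ≈ 9.4450e-9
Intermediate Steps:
o = 267 (o = (162 + 74) + 31 = 236 + 31 = 267)
Y(M, Q) = 86 + Q*M**2 (Y(M, Q) = M**2*Q + 86 = Q*M**2 + 86 = 86 + Q*M**2)
f = 46181865504747/436189 (f = -3*(-412222/(-436189) - (146548 - (86 - 493*267**2))) = -3*(-412222*(-1/436189) - (146548 - (86 - 493*71289))) = -3*(412222/436189 - (146548 - (86 - 35145477))) = -3*(412222/436189 - (146548 - 1*(-35145391))) = -3*(412222/436189 - (146548 + 35145391)) = -3*(412222/436189 - 1*35291939) = -3*(412222/436189 - 35291939) = -3*(-15393955168249/436189) = 46181865504747/436189 ≈ 1.0588e+8)
1/f = 1/(46181865504747/436189) = 436189/46181865504747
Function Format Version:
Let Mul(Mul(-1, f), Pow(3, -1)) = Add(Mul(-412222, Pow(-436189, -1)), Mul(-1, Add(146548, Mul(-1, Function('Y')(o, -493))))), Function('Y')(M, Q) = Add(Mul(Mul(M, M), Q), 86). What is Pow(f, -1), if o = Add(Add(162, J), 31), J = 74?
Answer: Rational(436189, 46181865504747) ≈ 9.4450e-9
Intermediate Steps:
o = 267 (o = Add(Add(162, 74), 31) = Add(236, 31) = 267)
Function('Y')(M, Q) = Add(86, Mul(Q, Pow(M, 2))) (Function('Y')(M, Q) = Add(Mul(Pow(M, 2), Q), 86) = Add(Mul(Q, Pow(M, 2)), 86) = Add(86, Mul(Q, Pow(M, 2))))
f = Rational(46181865504747, 436189) (f = Mul(-3, Add(Mul(-412222, Pow(-436189, -1)), Mul(-1, Add(146548, Mul(-1, Add(86, Mul(-493, Pow(267, 2)))))))) = Mul(-3, Add(Mul(-412222, Rational(-1, 436189)), Mul(-1, Add(146548, Mul(-1, Add(86, Mul(-493, 71289))))))) = Mul(-3, Add(Rational(412222, 436189), Mul(-1, Add(146548, Mul(-1, Add(86, -35145477)))))) = Mul(-3, Add(Rational(412222, 436189), Mul(-1, Add(146548, Mul(-1, -35145391))))) = Mul(-3, Add(Rational(412222, 436189), Mul(-1, Add(146548, 35145391)))) = Mul(-3, Add(Rational(412222, 436189), Mul(-1, 35291939))) = Mul(-3, Add(Rational(412222, 436189), -35291939)) = Mul(-3, Rational(-15393955168249, 436189)) = Rational(46181865504747, 436189) ≈ 1.0588e+8)
Pow(f, -1) = Pow(Rational(46181865504747, 436189), -1) = Rational(436189, 46181865504747)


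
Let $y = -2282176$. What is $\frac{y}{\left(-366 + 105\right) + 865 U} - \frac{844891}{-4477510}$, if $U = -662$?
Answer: $\frac{10702496311641}{2565125181410} \approx 4.1723$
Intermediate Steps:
$\frac{y}{\left(-366 + 105\right) + 865 U} - \frac{844891}{-4477510} = - \frac{2282176}{\left(-366 + 105\right) + 865 \left(-662\right)} - \frac{844891}{-4477510} = - \frac{2282176}{-261 - 572630} - - \frac{844891}{4477510} = - \frac{2282176}{-572891} + \frac{844891}{4477510} = \left(-2282176\right) \left(- \frac{1}{572891}\right) + \frac{844891}{4477510} = \frac{2282176}{572891} + \frac{844891}{4477510} = \frac{10702496311641}{2565125181410}$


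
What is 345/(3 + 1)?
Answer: 345/4 ≈ 86.250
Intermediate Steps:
345/(3 + 1) = 345/4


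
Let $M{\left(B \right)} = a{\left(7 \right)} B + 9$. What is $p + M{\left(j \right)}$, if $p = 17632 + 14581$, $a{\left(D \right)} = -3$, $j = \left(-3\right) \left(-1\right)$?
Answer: $32213$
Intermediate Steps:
$j = 3$
$M{\left(B \right)} = 9 - 3 B$ ($M{\left(B \right)} = - 3 B + 9 = 9 - 3 B$)
$p = 32213$
$p + M{\left(j \right)} = 32213 + \left(9 - 9\right) = 32213 + 0 = 32213$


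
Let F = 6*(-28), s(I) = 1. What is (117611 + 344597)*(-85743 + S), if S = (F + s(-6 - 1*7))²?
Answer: -26740581632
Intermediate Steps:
F = -168
S = 27889 (S = (-168 + 1)² = (-167)² = 27889)
(117611 + 344597)*(-85743 + S) = (117611 + 344597)*(-85743 + 27889) = 462208*(-57854) = -26740581632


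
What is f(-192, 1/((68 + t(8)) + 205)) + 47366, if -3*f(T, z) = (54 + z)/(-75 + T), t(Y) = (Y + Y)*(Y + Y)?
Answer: 20070376381/423729 ≈ 47366.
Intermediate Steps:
t(Y) = 4*Y² (t(Y) = (2*Y)*(2*Y) = 4*Y²)
f(T, z) = -(54 + z)/(3*(-75 + T))
f(-192, 1/((68 + t(8)) + 205)) + 47366 = (-54 - 1/((68 + 4*8²) + 205))/(3*(-75 - 192)) + 47366 = (⅓)*(-54 - 1/((68 + 4*64) + 205))/(-267) + 47366 = (⅓)*(-1/267)*(-54 - 1/((68 + 256) + 205)) + 47366 = (⅓)*(-1/267)*(-54 - 1/(324 + 205)) + 47366 = (⅓)*(-1/267)*(-54 - 1/529) + 47366 = (⅓)*(-1/267)*(-28567/529) + 47366 = 28567/423729 + 47366 = 20070376381/423729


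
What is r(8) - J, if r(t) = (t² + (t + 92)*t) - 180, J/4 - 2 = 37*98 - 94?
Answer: -13452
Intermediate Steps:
J = 14136 (J = 8 + 4*(37*98 - 94) = 8 + 4*(3626 - 94) = 8 + 4*3532 = 8 + 14128 = 14136)
r(t) = -180 + t² + t*(92 + t) (r(t) = (t² + (92 + t)*t) - 180 = (t² + t*(92 + t)) - 180 = -180 + t² + t*(92 + t))
r(8) - J = (-180 + 2*8² + 92*8) - 1*14136 = (-180 + 2*64 + 736) - 14136 = (-180 + 128 + 736) - 14136 = 684 - 14136 = -13452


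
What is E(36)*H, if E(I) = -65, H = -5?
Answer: 325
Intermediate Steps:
E(36)*H = -65*(-5) = 325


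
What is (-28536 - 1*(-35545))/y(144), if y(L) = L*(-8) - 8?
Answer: -7009/1160 ≈ -6.0422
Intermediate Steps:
y(L) = -8 - 8*L (y(L) = -8*L - 8 = -8 - 8*L)
(-28536 - 1*(-35545))/y(144) = (-28536 - 1*(-35545))/(-8 - 8*144) = (-28536 + 35545)/(-8 - 1152) = 7009/(-1160) = 7009*(-1/1160) = -7009/1160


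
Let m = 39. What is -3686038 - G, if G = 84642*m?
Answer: -6987076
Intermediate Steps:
G = 3301038 (G = 84642*39 = 3301038)
-3686038 - G = -3686038 - 1*3301038 = -3686038 - 3301038 = -6987076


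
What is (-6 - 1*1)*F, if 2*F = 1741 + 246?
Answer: -13909/2 ≈ -6954.5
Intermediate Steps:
F = 1987/2 (F = (1741 + 246)/2 = (½)*1987 = 1987/2 ≈ 993.50)
(-6 - 1*1)*F = (-6 - 1*1)*(1987/2) = (-6 - 1)*(1987/2) = -7*1987/2 = -13909/2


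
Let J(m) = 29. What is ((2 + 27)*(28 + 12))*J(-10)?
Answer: 33640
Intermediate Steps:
((2 + 27)*(28 + 12))*J(-10) = ((2 + 27)*(28 + 12))*29 = (29*40)*29 = 1160*29 = 33640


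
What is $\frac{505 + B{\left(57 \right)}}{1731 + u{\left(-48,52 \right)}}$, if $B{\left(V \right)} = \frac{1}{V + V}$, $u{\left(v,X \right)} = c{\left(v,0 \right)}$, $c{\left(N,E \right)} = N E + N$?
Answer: $\frac{57571}{191862} \approx 0.30006$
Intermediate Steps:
$c{\left(N,E \right)} = N + E N$ ($c{\left(N,E \right)} = E N + N = N + E N$)
$u{\left(v,X \right)} = v$ ($u{\left(v,X \right)} = v \left(1 + 0\right) = v 1 = v$)
$B{\left(V \right)} = \frac{1}{2 V}$
$\frac{505 + B{\left(57 \right)}}{1731 + u{\left(-48,52 \right)}} = \frac{505 + \frac{1}{2 \cdot 57}}{1731 - 48} = \frac{505 + \frac{1}{2} \cdot \frac{1}{57}}{1683} = \left(505 + \frac{1}{114}\right) \frac{1}{1683} = \frac{57571}{114} \cdot \frac{1}{1683} = \frac{57571}{191862}$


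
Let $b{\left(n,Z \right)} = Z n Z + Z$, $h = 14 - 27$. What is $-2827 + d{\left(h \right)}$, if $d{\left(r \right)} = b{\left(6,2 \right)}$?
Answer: $-2801$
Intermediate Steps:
$h = -13$
$b{\left(n,Z \right)} = Z + n Z^{2}$ ($b{\left(n,Z \right)} = n Z^{2} + Z = Z + n Z^{2}$)
$d{\left(r \right)} = 26$ ($d{\left(r \right)} = 2 \left(1 + 2 \cdot 6\right) = 2 \left(1 + 12\right) = 2 \cdot 13 = 26$)
$-2827 + d{\left(h \right)} = -2827 + 26 = -2801$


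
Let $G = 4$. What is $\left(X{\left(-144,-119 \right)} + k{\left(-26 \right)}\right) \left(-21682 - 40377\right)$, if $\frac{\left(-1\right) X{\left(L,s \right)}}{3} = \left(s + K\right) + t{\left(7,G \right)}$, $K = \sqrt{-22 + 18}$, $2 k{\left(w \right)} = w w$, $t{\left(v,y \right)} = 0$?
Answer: $-43131005 + 372354 i \approx -4.3131 \cdot 10^{7} + 3.7235 \cdot 10^{5} i$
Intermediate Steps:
$k{\left(w \right)} = \frac{w^{2}}{2}$ ($k{\left(w \right)} = \frac{w w}{2} = \frac{w^{2}}{2}$)
$K = 2 i$ ($K = \sqrt{-4} = 2 i \approx 2.0 i$)
$X{\left(L,s \right)} = - 6 i - 3 s$ ($X{\left(L,s \right)} = - 3 \left(\left(s + 2 i\right) + 0\right) = - 3 \left(s + 2 i\right) = - 6 i - 3 s$)
$\left(X{\left(-144,-119 \right)} + k{\left(-26 \right)}\right) \left(-21682 - 40377\right) = \left(\left(- 6 i - -357\right) + \frac{\left(-26\right)^{2}}{2}\right) \left(-21682 - 40377\right) = \left(\left(- 6 i + 357\right) + \frac{1}{2} \cdot 676\right) \left(-62059\right) = \left(\left(357 - 6 i\right) + 338\right) \left(-62059\right) = \left(695 - 6 i\right) \left(-62059\right) = -43131005 + 372354 i$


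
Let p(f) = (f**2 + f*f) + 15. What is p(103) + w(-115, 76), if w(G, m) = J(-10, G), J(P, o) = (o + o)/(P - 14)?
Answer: 254911/12 ≈ 21243.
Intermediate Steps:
p(f) = 15 + 2*f**2 (p(f) = (f**2 + f**2) + 15 = 2*f**2 + 15 = 15 + 2*f**2)
J(P, o) = 2*o/(-14 + P) (J(P, o) = (2*o)/(-14 + P) = 2*o/(-14 + P))
w(G, m) = -G/12 (w(G, m) = 2*G/(-14 - 10) = 2*G/(-24) = 2*G*(-1/24) = -G/12)
p(103) + w(-115, 76) = (15 + 2*103**2) - 1/12*(-115) = (15 + 2*10609) + 115/12 = (15 + 21218) + 115/12 = 21233 + 115/12 = 254911/12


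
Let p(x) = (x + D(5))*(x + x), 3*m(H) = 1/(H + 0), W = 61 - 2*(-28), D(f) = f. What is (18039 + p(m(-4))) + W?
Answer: 1307173/72 ≈ 18155.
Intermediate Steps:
W = 117 (W = 61 + 56 = 117)
m(H) = 1/(3*H) (m(H) = 1/(3*(H + 0)) = 1/(3*H))
p(x) = 2*x*(5 + x) (p(x) = (x + 5)*(x + x) = (5 + x)*(2*x) = 2*x*(5 + x))
(18039 + p(m(-4))) + W = (18039 + 2*((⅓)/(-4))*(5 + (⅓)/(-4))) + 117 = (18039 + 2*((⅓)*(-¼))*(5 + (⅓)*(-¼))) + 117 = (18039 + 2*(-1/12)*(5 - 1/12)) + 117 = (18039 + 2*(-1/12)*(59/12)) + 117 = (18039 - 59/72) + 117 = 1298749/72 + 117 = 1307173/72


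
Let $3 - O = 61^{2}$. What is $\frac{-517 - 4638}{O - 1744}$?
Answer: $\frac{5155}{5462} \approx 0.94379$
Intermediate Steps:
$O = -3718$ ($O = 3 - 61^{2} = 3 - 3721 = -3718$)
$\frac{-517 - 4638}{O - 1744} = \frac{-517 - 4638}{-3718 - 1744} = - \frac{5155}{-5462} = \left(-5155\right) \left(- \frac{1}{5462}\right) = \frac{5155}{5462}$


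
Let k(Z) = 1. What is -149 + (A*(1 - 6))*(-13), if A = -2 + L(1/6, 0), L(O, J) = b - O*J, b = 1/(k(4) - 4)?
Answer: -902/3 ≈ -300.67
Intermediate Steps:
b = -⅓ (b = 1/(1 - 4) = 1/(-3) = -⅓ ≈ -0.33333)
L(O, J) = -⅓ - J*O (L(O, J) = -⅓ - O*J = -⅓ - J*O)
A = -7/3 (A = -2 + (-⅓ - 1*0/6) = -2 + (-⅓ - 1*0*⅙) = -2 + (-⅓ + 0) = -2 - ⅓ = -7/3 ≈ -2.3333)
-149 + (A*(1 - 6))*(-13) = -149 - 7*(1 - 6)/3*(-13) = -149 - 7/3*(-5)*(-13) = -149 + (35/3)*(-13) = -149 - 455/3 = -902/3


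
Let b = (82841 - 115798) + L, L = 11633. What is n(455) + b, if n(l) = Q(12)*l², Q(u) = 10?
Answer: 2048926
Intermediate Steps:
b = -21324 (b = (82841 - 115798) + 11633 = -32957 + 11633 = -21324)
n(l) = 10*l²
n(455) + b = 10*455² - 21324 = 10*207025 - 21324 = 2070250 - 21324 = 2048926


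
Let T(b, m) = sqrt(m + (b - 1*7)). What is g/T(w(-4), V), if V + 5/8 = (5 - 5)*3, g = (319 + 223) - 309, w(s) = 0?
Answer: -466*I*sqrt(122)/61 ≈ -84.379*I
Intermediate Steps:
g = 233 (g = 542 - 309 = 233)
V = -5/8 (V = -5/8 + (5 - 5)*3 = -5/8 + 0*3 = -5/8 + 0 = -5/8 ≈ -0.62500)
T(b, m) = sqrt(-7 + b + m) (T(b, m) = sqrt(m + (b - 7)) = sqrt(m + (-7 + b)) = sqrt(-7 + b + m))
g/T(w(-4), V) = 233/(sqrt(-7 + 0 - 5/8)) = 233/(sqrt(-61/8)) = 233/((I*sqrt(122)/4)) = 233*(-2*I*sqrt(122)/61) = -466*I*sqrt(122)/61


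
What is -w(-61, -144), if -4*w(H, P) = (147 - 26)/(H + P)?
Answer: -121/820 ≈ -0.14756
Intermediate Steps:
w(H, P) = -121/(4*(H + P)) (w(H, P) = -(147 - 26)/(4*(H + P)) = -121/(4*(H + P)))
-w(-61, -144) = -(-121)/(4*(-61) + 4*(-144)) = -(-121)/(-244 - 576) = -(-121)/(-820) = -(-121)*(-1)/820 = -1*121/820 = -121/820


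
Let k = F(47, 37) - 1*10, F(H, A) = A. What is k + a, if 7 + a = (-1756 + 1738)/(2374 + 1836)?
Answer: 42091/2105 ≈ 19.996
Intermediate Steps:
k = 27 (k = 37 - 1*10 = 37 - 10 = 27)
a = -14744/2105 (a = -7 + (-1756 + 1738)/(2374 + 1836) = -7 - 18/4210 = -7 - 18*1/4210 = -7 - 9/2105 = -14744/2105 ≈ -7.0043)
k + a = 27 - 14744/2105 = 42091/2105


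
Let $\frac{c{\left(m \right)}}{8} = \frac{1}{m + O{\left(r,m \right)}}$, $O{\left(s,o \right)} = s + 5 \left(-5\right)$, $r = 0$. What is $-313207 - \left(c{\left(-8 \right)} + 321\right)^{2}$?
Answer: $- \frac{453124648}{1089} \approx -4.1609 \cdot 10^{5}$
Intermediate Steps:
$O{\left(s,o \right)} = -25 + s$ ($O{\left(s,o \right)} = s - 25 = -25 + s$)
$c{\left(m \right)} = \frac{8}{-25 + m}$ ($c{\left(m \right)} = \frac{8}{m + \left(-25 + 0\right)} = \frac{8}{m - 25} = \frac{8}{-25 + m}$)
$-313207 - \left(c{\left(-8 \right)} + 321\right)^{2} = -313207 - \left(\frac{8}{-25 - 8} + 321\right)^{2} = -313207 - \left(\frac{8}{-33} + 321\right)^{2} = -313207 - \left(8 \left(- \frac{1}{33}\right) + 321\right)^{2} = -313207 - \left(- \frac{8}{33} + 321\right)^{2} = -313207 - \left(\frac{10585}{33}\right)^{2} = -313207 - \frac{112042225}{1089} = - \frac{453124648}{1089}$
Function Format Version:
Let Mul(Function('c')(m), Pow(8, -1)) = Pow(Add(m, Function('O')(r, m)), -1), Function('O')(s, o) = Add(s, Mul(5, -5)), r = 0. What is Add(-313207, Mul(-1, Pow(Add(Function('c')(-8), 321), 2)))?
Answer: Rational(-453124648, 1089) ≈ -4.1609e+5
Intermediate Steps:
Function('O')(s, o) = Add(-25, s) (Function('O')(s, o) = Add(s, -25) = Add(-25, s))
Function('c')(m) = Mul(8, Pow(Add(-25, m), -1)) (Function('c')(m) = Mul(8, Pow(Add(m, Add(-25, 0)), -1)) = Mul(8, Pow(Add(m, -25), -1)) = Mul(8, Pow(Add(-25, m), -1)))
Add(-313207, Mul(-1, Pow(Add(Function('c')(-8), 321), 2))) = Add(-313207, Mul(-1, Pow(Add(Mul(8, Pow(Add(-25, -8), -1)), 321), 2))) = Add(-313207, Mul(-1, Pow(Add(Mul(8, Pow(-33, -1)), 321), 2))) = Add(-313207, Mul(-1, Pow(Add(Mul(8, Rational(-1, 33)), 321), 2))) = Add(-313207, Mul(-1, Pow(Add(Rational(-8, 33), 321), 2))) = Add(-313207, Mul(-1, Pow(Rational(10585, 33), 2))) = Add(-313207, Mul(-1, Rational(112042225, 1089))) = Add(-313207, Rational(-112042225, 1089)) = Rational(-453124648, 1089)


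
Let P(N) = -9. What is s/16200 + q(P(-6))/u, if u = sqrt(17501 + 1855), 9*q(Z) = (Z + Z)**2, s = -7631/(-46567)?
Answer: 7631/754385400 + 6*sqrt(4839)/1613 ≈ 0.25877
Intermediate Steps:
s = 7631/46567 (s = -7631*(-1/46567) = 7631/46567 ≈ 0.16387)
q(Z) = 4*Z**2/9 (q(Z) = (Z + Z)**2/9 = (2*Z)**2/9 = (4*Z**2)/9 = 4*Z**2/9)
u = 2*sqrt(4839) (u = sqrt(19356) = 2*sqrt(4839) ≈ 139.13)
s/16200 + q(P(-6))/u = (7631/46567)/16200 + ((4/9)*(-9)**2)/((2*sqrt(4839))) = (7631/46567)*(1/16200) + ((4/9)*81)*(sqrt(4839)/9678) = 7631/754385400 + 36*(sqrt(4839)/9678) = 7631/754385400 + 6*sqrt(4839)/1613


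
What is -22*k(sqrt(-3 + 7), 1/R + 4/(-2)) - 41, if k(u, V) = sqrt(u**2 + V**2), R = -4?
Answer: -41 - 11*sqrt(145)/2 ≈ -107.23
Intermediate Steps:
k(u, V) = sqrt(V**2 + u**2)
-22*k(sqrt(-3 + 7), 1/R + 4/(-2)) - 41 = -22*sqrt((1/(-4) + 4/(-2))**2 + (sqrt(-3 + 7))**2) - 41 = -22*sqrt((1*(-1/4) + 4*(-1/2))**2 + (sqrt(4))**2) - 41 = -22*sqrt((-1/4 - 2)**2 + 2**2) - 41 = -22*sqrt((-9/4)**2 + 4) - 41 = -22*sqrt(81/16 + 4) - 41 = -11*sqrt(145)/2 - 41 = -41 - 11*sqrt(145)/2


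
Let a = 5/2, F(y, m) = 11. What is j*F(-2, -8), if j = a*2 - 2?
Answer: 33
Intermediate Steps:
a = 5/2 (a = 5*(½) = 5/2 ≈ 2.5000)
j = 3 (j = (5/2)*2 - 2 = 5 - 2 = 3)
j*F(-2, -8) = 3*11 = 33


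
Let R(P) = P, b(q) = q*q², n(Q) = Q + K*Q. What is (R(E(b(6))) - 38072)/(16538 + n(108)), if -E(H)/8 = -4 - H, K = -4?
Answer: -18156/8107 ≈ -2.2395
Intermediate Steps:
n(Q) = -3*Q (n(Q) = Q - 4*Q = -3*Q)
b(q) = q³
E(H) = 32 + 8*H (E(H) = -8*(-4 - H) = 32 + 8*H)
(R(E(b(6))) - 38072)/(16538 + n(108)) = ((32 + 8*6³) - 38072)/(16538 - 3*108) = ((32 + 8*216) - 38072)/(16538 - 324) = ((32 + 1728) - 38072)/16214 = (1760 - 38072)*(1/16214) = -36312*1/16214 = -18156/8107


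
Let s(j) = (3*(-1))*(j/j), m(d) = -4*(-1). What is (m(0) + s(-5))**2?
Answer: 1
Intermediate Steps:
m(d) = 4
s(j) = -3 (s(j) = -3*1 = -3)
(m(0) + s(-5))**2 = (4 - 3)**2 = 1**2 = 1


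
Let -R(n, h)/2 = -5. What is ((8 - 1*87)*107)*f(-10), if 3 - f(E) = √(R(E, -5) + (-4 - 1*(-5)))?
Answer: -25359 + 8453*√11 ≈ 2676.4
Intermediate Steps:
R(n, h) = 10 (R(n, h) = -2*(-5) = 10)
f(E) = 3 - √11 (f(E) = 3 - √(10 + (-4 - 1*(-5))) = 3 - √(10 + (-4 + 5)) = 3 - √(10 + 1) = 3 - √11)
((8 - 1*87)*107)*f(-10) = ((8 - 1*87)*107)*(3 - √11) = ((8 - 87)*107)*(3 - √11) = (-79*107)*(3 - √11) = -8453*(3 - √11) = -25359 + 8453*√11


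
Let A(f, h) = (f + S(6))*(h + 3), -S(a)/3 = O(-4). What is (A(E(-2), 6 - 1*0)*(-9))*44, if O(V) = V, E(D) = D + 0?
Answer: -35640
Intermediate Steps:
E(D) = D
S(a) = 12 (S(a) = -3*(-4) = 12)
A(f, h) = (3 + h)*(12 + f) (A(f, h) = (f + 12)*(h + 3) = (12 + f)*(3 + h) = (3 + h)*(12 + f))
(A(E(-2), 6 - 1*0)*(-9))*44 = ((36 + 3*(-2) + 12*(6 - 1*0) - 2*(6 - 1*0))*(-9))*44 = ((36 - 6 + 12*(6 + 0) - 2*(6 + 0))*(-9))*44 = ((36 - 6 + 12*6 - 2*6)*(-9))*44 = ((36 - 6 + 72 - 12)*(-9))*44 = (90*(-9))*44 = -810*44 = -35640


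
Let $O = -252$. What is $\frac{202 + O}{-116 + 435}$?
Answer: $- \frac{50}{319} \approx -0.15674$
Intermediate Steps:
$\frac{202 + O}{-116 + 435} = \frac{202 - 252}{-116 + 435} = - \frac{50}{319}$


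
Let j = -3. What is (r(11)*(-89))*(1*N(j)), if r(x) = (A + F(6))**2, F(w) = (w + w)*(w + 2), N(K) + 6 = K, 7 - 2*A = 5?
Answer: 7536609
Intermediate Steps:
A = 1 (A = 7/2 - 1/2*5 = 7/2 - 5/2 = 1)
N(K) = -6 + K
F(w) = 2*w*(2 + w) (F(w) = (2*w)*(2 + w) = 2*w*(2 + w))
r(x) = 9409 (r(x) = (1 + 2*6*(2 + 6))**2 = (1 + 2*6*8)**2 = (1 + 96)**2 = 97**2 = 9409)
(r(11)*(-89))*(1*N(j)) = (9409*(-89))*(1*(-6 - 3)) = -837401*(-9) = 7536609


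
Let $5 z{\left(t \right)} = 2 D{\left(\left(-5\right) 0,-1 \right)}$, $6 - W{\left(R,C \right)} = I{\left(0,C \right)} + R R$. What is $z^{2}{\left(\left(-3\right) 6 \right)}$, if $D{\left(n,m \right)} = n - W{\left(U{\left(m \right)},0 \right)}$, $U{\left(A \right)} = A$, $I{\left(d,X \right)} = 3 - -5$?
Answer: $\frac{36}{25} \approx 1.44$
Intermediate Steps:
$I{\left(d,X \right)} = 8$ ($I{\left(d,X \right)} = 3 + 5 = 8$)
$W{\left(R,C \right)} = -2 - R^{2}$ ($W{\left(R,C \right)} = 6 - \left(8 + R R\right) = 6 - \left(8 + R^{2}\right) = -2 - R^{2}$)
$D{\left(n,m \right)} = 2 + n + m^{2}$ ($D{\left(n,m \right)} = n - \left(-2 - m^{2}\right) = n + \left(2 + m^{2}\right) = 2 + n + m^{2}$)
$z{\left(t \right)} = \frac{6}{5}$ ($z{\left(t \right)} = \frac{2 \left(2 - 0 + \left(-1\right)^{2}\right)}{5} = \frac{2 \left(2 + 0 + 1\right)}{5} = \frac{2 \cdot 3}{5} = \frac{1}{5} \cdot 6 = \frac{6}{5}$)
$z^{2}{\left(\left(-3\right) 6 \right)} = \left(\frac{6}{5}\right)^{2} = \frac{36}{25}$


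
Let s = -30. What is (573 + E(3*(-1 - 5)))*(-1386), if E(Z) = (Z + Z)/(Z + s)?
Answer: -1590435/2 ≈ -7.9522e+5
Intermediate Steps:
E(Z) = 2*Z/(-30 + Z) (E(Z) = (Z + Z)/(Z - 30) = (2*Z)/(-30 + Z) = 2*Z/(-30 + Z))
(573 + E(3*(-1 - 5)))*(-1386) = (573 + 2*(3*(-1 - 5))/(-30 + 3*(-1 - 5)))*(-1386) = (573 + 2*(3*(-6))/(-30 + 3*(-6)))*(-1386) = (573 + 2*(-18)/(-30 - 18))*(-1386) = (573 + 2*(-18)/(-48))*(-1386) = (573 + 2*(-18)*(-1/48))*(-1386) = (573 + 3/4)*(-1386) = (2295/4)*(-1386) = -1590435/2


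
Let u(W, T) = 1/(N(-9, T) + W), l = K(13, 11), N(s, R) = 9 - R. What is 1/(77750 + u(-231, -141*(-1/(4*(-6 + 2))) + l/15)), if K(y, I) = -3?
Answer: 17039/1324782170 ≈ 1.2862e-5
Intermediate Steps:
l = -3
u(W, T) = 1/(9 + W - T) (u(W, T) = 1/((9 - T) + W) = 1/(9 + W - T))
1/(77750 + u(-231, -141*(-1/(4*(-6 + 2))) + l/15)) = 1/(77750 + 1/(9 - 231 - (-141*(-1/(4*(-6 + 2))) - 3/15))) = 1/(77750 + 1/(9 - 231 - (-141/((-4*(-4))) - 3*1/15))) = 1/(77750 + 1/(9 - 231 - (-141/16 - ⅕))) = 1/(77750 + 1/(9 - 231 - 1*(-721/80))) = 1/(77750 + 1/(9 - 231 + 721/80)) = 1/(77750 + 1/(-17039/80)) = 1/(77750 - 80/17039) = 1/(1324782170/17039) = 17039/1324782170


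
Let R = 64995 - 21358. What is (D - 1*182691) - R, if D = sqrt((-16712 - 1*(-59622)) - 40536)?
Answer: -226328 + sqrt(2374) ≈ -2.2628e+5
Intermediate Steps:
D = sqrt(2374) (D = sqrt((-16712 + 59622) - 40536) = sqrt(42910 - 40536) = sqrt(2374) ≈ 48.724)
R = 43637
(D - 1*182691) - R = (sqrt(2374) - 1*182691) - 1*43637 = (sqrt(2374) - 182691) - 43637 = (-182691 + sqrt(2374)) - 43637 = -226328 + sqrt(2374)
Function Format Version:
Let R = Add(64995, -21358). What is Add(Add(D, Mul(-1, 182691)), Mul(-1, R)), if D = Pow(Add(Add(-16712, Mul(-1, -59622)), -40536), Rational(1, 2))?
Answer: Add(-226328, Pow(2374, Rational(1, 2))) ≈ -2.2628e+5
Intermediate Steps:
D = Pow(2374, Rational(1, 2)) (D = Pow(Add(Add(-16712, 59622), -40536), Rational(1, 2)) = Pow(Add(42910, -40536), Rational(1, 2)) = Pow(2374, Rational(1, 2)) ≈ 48.724)
R = 43637
Add(Add(D, Mul(-1, 182691)), Mul(-1, R)) = Add(Add(Pow(2374, Rational(1, 2)), Mul(-1, 182691)), Mul(-1, 43637)) = Add(Add(Pow(2374, Rational(1, 2)), -182691), -43637) = Add(Add(-182691, Pow(2374, Rational(1, 2))), -43637) = Add(-226328, Pow(2374, Rational(1, 2)))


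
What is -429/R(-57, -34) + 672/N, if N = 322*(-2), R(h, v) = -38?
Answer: 8955/874 ≈ 10.246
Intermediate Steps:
N = -644
-429/R(-57, -34) + 672/N = -429/(-38) + 672/(-644) = -429*(-1/38) + 672*(-1/644) = 429/38 - 24/23 = 8955/874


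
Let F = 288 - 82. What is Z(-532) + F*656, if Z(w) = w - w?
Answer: 135136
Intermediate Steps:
F = 206
Z(w) = 0
Z(-532) + F*656 = 0 + 206*656 = 0 + 135136 = 135136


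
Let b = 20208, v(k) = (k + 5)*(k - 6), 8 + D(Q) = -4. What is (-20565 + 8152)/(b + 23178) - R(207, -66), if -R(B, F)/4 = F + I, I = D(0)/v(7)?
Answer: -11639861/43386 ≈ -268.29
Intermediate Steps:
D(Q) = -12 (D(Q) = -8 - 4 = -12)
v(k) = (-6 + k)*(5 + k) (v(k) = (5 + k)*(-6 + k) = (-6 + k)*(5 + k))
I = -1 (I = -12/(-30 + 7² - 1*7) = -12/(-30 + 49 - 7) = -12/12 = -12*1/12 = -1)
R(B, F) = 4 - 4*F (R(B, F) = -4*(F - 1) = -4*(-1 + F) = 4 - 4*F)
(-20565 + 8152)/(b + 23178) - R(207, -66) = (-20565 + 8152)/(20208 + 23178) - (4 - 4*(-66)) = -12413/43386 - (4 + 264) = -12413*1/43386 - 1*268 = -12413/43386 - 268 = -11639861/43386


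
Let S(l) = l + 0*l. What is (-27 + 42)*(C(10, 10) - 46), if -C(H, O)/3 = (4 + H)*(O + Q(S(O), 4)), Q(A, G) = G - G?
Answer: -6990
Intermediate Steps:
S(l) = l (S(l) = l + 0 = l)
Q(A, G) = 0
C(H, O) = -3*O*(4 + H) (C(H, O) = -3*(4 + H)*(O + 0) = -3*(4 + H)*O = -3*O*(4 + H))
(-27 + 42)*(C(10, 10) - 46) = (-27 + 42)*(3*10*(-4 - 1*10) - 46) = 15*(3*10*(-4 - 10) - 46) = 15*(3*10*(-14) - 46) = 15*(-420 - 46) = 15*(-466) = -6990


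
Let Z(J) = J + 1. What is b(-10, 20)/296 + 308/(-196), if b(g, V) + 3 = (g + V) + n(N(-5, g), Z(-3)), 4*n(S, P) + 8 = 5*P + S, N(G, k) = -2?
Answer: -1621/1036 ≈ -1.5647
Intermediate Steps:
Z(J) = 1 + J
n(S, P) = -2 + S/4 + 5*P/4 (n(S, P) = -2 + (5*P + S)/4 = -2 + (S + 5*P)/4 = -2 + (S/4 + 5*P/4) = -2 + S/4 + 5*P/4)
b(g, V) = -8 + V + g (b(g, V) = -3 + ((g + V) + (-2 + (¼)*(-2) + 5*(1 - 3)/4)) = -3 + ((V + g) + (-2 - ½ + (5/4)*(-2))) = -3 + ((V + g) + (-2 - ½ - 5/2)) = -3 + ((V + g) - 5) = -3 + (-5 + V + g) = -8 + V + g)
b(-10, 20)/296 + 308/(-196) = (-8 + 20 - 10)/296 + 308/(-196) = 2*(1/296) + 308*(-1/196) = 1/148 - 11/7 = -1621/1036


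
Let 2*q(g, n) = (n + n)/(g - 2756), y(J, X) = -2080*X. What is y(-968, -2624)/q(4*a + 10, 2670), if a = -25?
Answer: -1553324032/267 ≈ -5.8177e+6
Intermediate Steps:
q(g, n) = n/(-2756 + g) (q(g, n) = ((n + n)/(g - 2756))/2 = ((2*n)/(-2756 + g))/2 = (2*n/(-2756 + g))/2 = n/(-2756 + g))
y(-968, -2624)/q(4*a + 10, 2670) = (-2080*(-2624))/((2670/(-2756 + (4*(-25) + 10)))) = 5457920/((2670/(-2756 + (-100 + 10)))) = 5457920/((2670/(-2756 - 90))) = 5457920/((2670/(-2846))) = 5457920/((2670*(-1/2846))) = 5457920/(-1335/1423) = 5457920*(-1423/1335) = -1553324032/267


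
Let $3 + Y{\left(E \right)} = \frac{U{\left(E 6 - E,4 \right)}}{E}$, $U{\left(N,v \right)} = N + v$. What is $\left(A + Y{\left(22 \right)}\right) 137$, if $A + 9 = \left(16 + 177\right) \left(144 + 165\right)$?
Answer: $\frac{89862684}{11} \approx 8.1693 \cdot 10^{6}$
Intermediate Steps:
$A = 59628$ ($A = -9 + \left(16 + 177\right) \left(144 + 165\right) = -9 + 193 \cdot 309 = -9 + 59637 = 59628$)
$Y{\left(E \right)} = -3 + \frac{4 + 5 E}{E}$ ($Y{\left(E \right)} = -3 + \frac{\left(E 6 - E\right) + 4}{E} = -3 + \frac{\left(6 E - E\right) + 4}{E} = -3 + \frac{5 E + 4}{E} = -3 + \frac{4 + 5 E}{E}$)
$\left(A + Y{\left(22 \right)}\right) 137 = \left(59628 + \left(2 + \frac{4}{22}\right)\right) 137 = \left(59628 + \left(2 + 4 \cdot \frac{1}{22}\right)\right) 137 = \left(59628 + \left(2 + \frac{2}{11}\right)\right) 137 = \left(59628 + \frac{24}{11}\right) 137 = \frac{655932}{11} \cdot 137 = \frac{89862684}{11}$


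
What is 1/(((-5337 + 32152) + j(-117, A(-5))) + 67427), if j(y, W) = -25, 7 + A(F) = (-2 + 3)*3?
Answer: 1/94217 ≈ 1.0614e-5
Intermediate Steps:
A(F) = -4 (A(F) = -7 + (-2 + 3)*3 = -7 + 1*3 = -7 + 3 = -4)
1/(((-5337 + 32152) + j(-117, A(-5))) + 67427) = 1/(((-5337 + 32152) - 25) + 67427) = 1/((26815 - 25) + 67427) = 1/(26790 + 67427) = 1/94217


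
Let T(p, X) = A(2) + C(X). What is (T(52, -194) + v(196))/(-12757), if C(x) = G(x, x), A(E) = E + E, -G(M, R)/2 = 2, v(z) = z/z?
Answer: -1/12757 ≈ -7.8388e-5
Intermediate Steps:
v(z) = 1
G(M, R) = -4 (G(M, R) = -2*2 = -4)
A(E) = 2*E
C(x) = -4
T(p, X) = 0 (T(p, X) = 2*2 - 4 = 4 - 4 = 0)
(T(52, -194) + v(196))/(-12757) = (0 + 1)/(-12757) = 1*(-1/12757) = -1/12757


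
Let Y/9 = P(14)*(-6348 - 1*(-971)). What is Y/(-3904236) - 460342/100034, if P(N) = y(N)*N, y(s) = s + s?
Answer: 199140423/774913381 ≈ 0.25698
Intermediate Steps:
y(s) = 2*s
P(N) = 2*N² (P(N) = (2*N)*N = 2*N²)
Y = -18970056 (Y = 9*((2*14²)*(-6348 - 1*(-971))) = 9*((2*196)*(-6348 + 971)) = 9*(392*(-5377)) = 9*(-2107784) = -18970056)
Y/(-3904236) - 460342/100034 = -18970056/(-3904236) - 460342/100034 = -18970056*(-1/3904236) - 460342*1/100034 = 75278/15493 - 230171/50017 = 199140423/774913381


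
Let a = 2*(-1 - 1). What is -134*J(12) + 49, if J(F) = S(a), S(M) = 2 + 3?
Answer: -621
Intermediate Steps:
a = -4 (a = 2*(-2) = -4)
S(M) = 5
J(F) = 5
-134*J(12) + 49 = -134*5 + 49 = -670 + 49 = -621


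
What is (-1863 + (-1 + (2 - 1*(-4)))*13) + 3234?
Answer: 1436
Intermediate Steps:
(-1863 + (-1 + (2 - 1*(-4)))*13) + 3234 = (-1863 + (-1 + (2 + 4))*13) + 3234 = (-1863 + (-1 + 6)*13) + 3234 = (-1863 + 5*13) + 3234 = (-1863 + 65) + 3234 = -1798 + 3234 = 1436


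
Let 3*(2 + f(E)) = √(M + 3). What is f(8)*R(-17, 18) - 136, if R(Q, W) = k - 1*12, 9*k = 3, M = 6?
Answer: -373/3 ≈ -124.33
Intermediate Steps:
k = ⅓ (k = (⅑)*3 = ⅓ ≈ 0.33333)
R(Q, W) = -35/3 (R(Q, W) = ⅓ - 1*12 = ⅓ - 12 = -35/3)
f(E) = -1 (f(E) = -2 + √(6 + 3)/3 = -2 + √9/3 = -2 + (⅓)*3 = -2 + 1 = -1)
f(8)*R(-17, 18) - 136 = -1*(-35/3) - 136 = 35/3 - 136 = -373/3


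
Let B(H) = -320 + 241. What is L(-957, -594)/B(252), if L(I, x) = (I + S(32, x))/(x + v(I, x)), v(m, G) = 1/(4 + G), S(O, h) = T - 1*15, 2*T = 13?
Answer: -569645/27686419 ≈ -0.020575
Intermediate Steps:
T = 13/2 (T = (½)*13 = 13/2 ≈ 6.5000)
S(O, h) = -17/2 (S(O, h) = 13/2 - 1*15 = 13/2 - 15 = -17/2)
B(H) = -79
L(I, x) = (-17/2 + I)/(x + 1/(4 + x)) (L(I, x) = (I - 17/2)/(x + 1/(4 + x)) = (-17/2 + I)/(x + 1/(4 + x)))
L(-957, -594)/B(252) = ((-17 + 2*(-957))*(4 - 594)/(2*(1 - 594*(4 - 594))))/(-79) = ((½)*(-17 - 1914)*(-590)/(1 - 594*(-590)))*(-1/79) = ((½)*(-1931)*(-590)/(1 + 350460))*(-1/79) = ((½)*(-1931)*(-590)/350461)*(-1/79) = ((½)*(1/350461)*(-1931)*(-590))*(-1/79) = (569645/350461)*(-1/79) = -569645/27686419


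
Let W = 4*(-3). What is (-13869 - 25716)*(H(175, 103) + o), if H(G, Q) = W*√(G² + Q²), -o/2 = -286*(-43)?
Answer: 973632660 + 475020*√41234 ≈ 1.0701e+9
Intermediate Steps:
o = -24596 (o = -(-572)*(-43) = -2*12298 = -24596)
W = -12
H(G, Q) = -12*√(G² + Q²)
(-13869 - 25716)*(H(175, 103) + o) = (-13869 - 25716)*(-12*√(175² + 103²) - 24596) = -39585*(-12*√(30625 + 10609) - 24596) = -39585*(-12*√41234 - 24596) = -39585*(-24596 - 12*√41234) = 973632660 + 475020*√41234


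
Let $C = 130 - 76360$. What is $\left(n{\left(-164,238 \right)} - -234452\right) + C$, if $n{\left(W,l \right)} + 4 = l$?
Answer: $158456$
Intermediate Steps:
$n{\left(W,l \right)} = -4 + l$
$C = -76230$ ($C = 130 - 76360 = -76230$)
$\left(n{\left(-164,238 \right)} - -234452\right) + C = \left(\left(-4 + 238\right) - -234452\right) - 76230 = \left(234 + 234452\right) - 76230 = 234686 - 76230 = 158456$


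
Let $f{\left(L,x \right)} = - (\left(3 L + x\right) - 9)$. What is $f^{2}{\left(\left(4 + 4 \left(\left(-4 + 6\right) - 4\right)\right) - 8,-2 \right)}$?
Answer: $2209$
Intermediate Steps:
$f{\left(L,x \right)} = 9 - x - 3 L$ ($f{\left(L,x \right)} = - (\left(x + 3 L\right) - 9) = - (-9 + x + 3 L) = 9 - x - 3 L$)
$f^{2}{\left(\left(4 + 4 \left(\left(-4 + 6\right) - 4\right)\right) - 8,-2 \right)} = \left(9 - -2 - 3 \left(\left(4 + 4 \left(\left(-4 + 6\right) - 4\right)\right) - 8\right)\right)^{2} = \left(9 + 2 - 3 \left(\left(4 + 4 \left(2 - 4\right)\right) - 8\right)\right)^{2} = \left(9 + 2 - 3 \left(\left(4 + 4 \left(-2\right)\right) - 8\right)\right)^{2} = \left(9 + 2 - 3 \left(\left(4 - 8\right) - 8\right)\right)^{2} = \left(9 + 2 - 3 \left(-4 - 8\right)\right)^{2} = \left(9 + 2 - -36\right)^{2} = \left(9 + 2 + 36\right)^{2} = 47^{2} = 2209$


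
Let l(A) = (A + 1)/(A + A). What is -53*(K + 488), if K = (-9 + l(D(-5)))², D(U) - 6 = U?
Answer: -29256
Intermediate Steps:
D(U) = 6 + U
l(A) = (1 + A)/(2*A) (l(A) = (1 + A)/((2*A)) = (1 + A)*(1/(2*A)) = (1 + A)/(2*A))
K = 64 (K = (-9 + (1 + (6 - 5))/(2*(6 - 5)))² = (-9 + (½)*(1 + 1)/1)² = (-9 + (½)*1*2)² = (-9 + 1)² = (-8)² = 64)
-53*(K + 488) = -53*(64 + 488) = -53*552 = -29256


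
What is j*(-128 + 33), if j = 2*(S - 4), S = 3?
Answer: 190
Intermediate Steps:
j = -2 (j = 2*(3 - 4) = 2*(-1) = -2)
j*(-128 + 33) = -2*(-128 + 33) = -2*(-95) = 190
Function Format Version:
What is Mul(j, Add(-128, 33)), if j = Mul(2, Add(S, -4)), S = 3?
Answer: 190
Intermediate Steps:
j = -2 (j = Mul(2, Add(3, -4)) = Mul(2, -1) = -2)
Mul(j, Add(-128, 33)) = Mul(-2, Add(-128, 33)) = Mul(-2, -95) = 190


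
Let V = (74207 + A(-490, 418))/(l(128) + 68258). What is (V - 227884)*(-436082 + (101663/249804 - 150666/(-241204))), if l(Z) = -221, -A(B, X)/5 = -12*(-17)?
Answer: 101846937777907062793960879/1024870655219148 ≈ 9.9375e+10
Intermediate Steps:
A(B, X) = -1020 (A(B, X) = -(-60)*(-17) = -5*204 = -1020)
V = 73187/68037 (V = (74207 - 1020)/(-221 + 68258) = 73187/68037 ≈ 1.0757)
(V - 227884)*(-436082 + (101663/249804 - 150666/(-241204))) = (73187/68037 - 227884)*(-436082 + (101663/249804 - 150666/(-241204))) = -15504470521*(-436082 + (101663*(1/249804) - 150666*(-1/241204)))/68037 = -15504470521*(-436082 + (101663/249804 + 75333/120602))/68037 = -15504470521*(-436082 + 15539622929/15063431004)/68037 = -15504470521/68037*(-6568875579463399/15063431004) = 101846937777907062793960879/1024870655219148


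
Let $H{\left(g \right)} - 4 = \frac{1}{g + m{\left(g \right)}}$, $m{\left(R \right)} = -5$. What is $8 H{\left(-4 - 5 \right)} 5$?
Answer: $\frac{1100}{7} \approx 157.14$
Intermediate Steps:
$H{\left(g \right)} = 4 + \frac{1}{-5 + g}$ ($H{\left(g \right)} = 4 + \frac{1}{g - 5} = 4 + \frac{1}{-5 + g}$)
$8 H{\left(-4 - 5 \right)} 5 = 8 \frac{-19 + 4 \left(-4 - 5\right)}{-5 - 9} \cdot 5 = 8 \frac{-19 + 4 \left(-9\right)}{-5 - 9} \cdot 5 = 8 \frac{-19 - 36}{-14} \cdot 5 = 8 \left(\left(- \frac{1}{14}\right) \left(-55\right)\right) 5 = 8 \cdot \frac{55}{14} \cdot 5 = \frac{220}{7} \cdot 5 = \frac{1100}{7}$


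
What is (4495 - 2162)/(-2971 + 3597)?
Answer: 2333/626 ≈ 3.7268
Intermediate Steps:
(4495 - 2162)/(-2971 + 3597) = 2333/626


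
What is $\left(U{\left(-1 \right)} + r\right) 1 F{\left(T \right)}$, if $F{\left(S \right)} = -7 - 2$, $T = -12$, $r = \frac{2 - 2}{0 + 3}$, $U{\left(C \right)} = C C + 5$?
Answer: $-54$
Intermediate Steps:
$U{\left(C \right)} = 5 + C^{2}$ ($U{\left(C \right)} = C^{2} + 5 = 5 + C^{2}$)
$r = 0$ ($r = \frac{0}{3} = 0 \cdot \frac{1}{3} = 0$)
$F{\left(S \right)} = -9$
$\left(U{\left(-1 \right)} + r\right) 1 F{\left(T \right)} = \left(\left(5 + \left(-1\right)^{2}\right) + 0\right) 1 \left(-9\right) = \left(\left(5 + 1\right) + 0\right) 1 \left(-9\right) = \left(6 + 0\right) 1 \left(-9\right) = 6 \cdot 1 \left(-9\right) = 6 \left(-9\right) = -54$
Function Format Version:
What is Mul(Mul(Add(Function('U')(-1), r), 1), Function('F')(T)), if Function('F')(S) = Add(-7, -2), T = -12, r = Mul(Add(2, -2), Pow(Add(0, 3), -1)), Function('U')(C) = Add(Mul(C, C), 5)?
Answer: -54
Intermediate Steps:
Function('U')(C) = Add(5, Pow(C, 2)) (Function('U')(C) = Add(Pow(C, 2), 5) = Add(5, Pow(C, 2)))
r = 0 (r = Mul(0, Pow(3, -1)) = Mul(0, Rational(1, 3)) = 0)
Function('F')(S) = -9
Mul(Mul(Add(Function('U')(-1), r), 1), Function('F')(T)) = Mul(Mul(Add(Add(5, Pow(-1, 2)), 0), 1), -9) = Mul(Mul(Add(Add(5, 1), 0), 1), -9) = Mul(Mul(Add(6, 0), 1), -9) = Mul(Mul(6, 1), -9) = Mul(6, -9) = -54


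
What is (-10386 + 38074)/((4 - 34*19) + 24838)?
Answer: 6922/6049 ≈ 1.1443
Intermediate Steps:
(-10386 + 38074)/((4 - 34*19) + 24838) = 27688/((4 - 646) + 24838) = 27688/(-642 + 24838) = 27688/24196 = 27688*(1/24196) = 6922/6049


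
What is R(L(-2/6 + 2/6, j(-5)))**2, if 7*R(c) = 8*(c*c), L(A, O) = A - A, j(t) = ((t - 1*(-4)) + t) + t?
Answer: 0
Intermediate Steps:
j(t) = 4 + 3*t (j(t) = ((t + 4) + t) + t = ((4 + t) + t) + t = (4 + 2*t) + t = 4 + 3*t)
L(A, O) = 0
R(c) = 8*c**2/7 (R(c) = (8*(c*c))/7 = (8*c**2)/7 = 8*c**2/7)
R(L(-2/6 + 2/6, j(-5)))**2 = ((8/7)*0**2)**2 = ((8/7)*0)**2 = 0**2 = 0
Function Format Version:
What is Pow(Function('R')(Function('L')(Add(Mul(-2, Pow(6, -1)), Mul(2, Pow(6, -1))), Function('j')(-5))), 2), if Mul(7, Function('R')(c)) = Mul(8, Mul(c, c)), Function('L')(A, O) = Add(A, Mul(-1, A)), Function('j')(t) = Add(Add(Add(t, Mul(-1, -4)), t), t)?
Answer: 0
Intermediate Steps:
Function('j')(t) = Add(4, Mul(3, t)) (Function('j')(t) = Add(Add(Add(t, 4), t), t) = Add(Add(Add(4, t), t), t) = Add(Add(4, Mul(2, t)), t) = Add(4, Mul(3, t)))
Function('L')(A, O) = 0
Function('R')(c) = Mul(Rational(8, 7), Pow(c, 2)) (Function('R')(c) = Mul(Rational(1, 7), Mul(8, Mul(c, c))) = Mul(Rational(1, 7), Mul(8, Pow(c, 2))) = Mul(Rational(8, 7), Pow(c, 2)))
Pow(Function('R')(Function('L')(Add(Mul(-2, Pow(6, -1)), Mul(2, Pow(6, -1))), Function('j')(-5))), 2) = Pow(Mul(Rational(8, 7), Pow(0, 2)), 2) = Pow(Mul(Rational(8, 7), 0), 2) = Pow(0, 2) = 0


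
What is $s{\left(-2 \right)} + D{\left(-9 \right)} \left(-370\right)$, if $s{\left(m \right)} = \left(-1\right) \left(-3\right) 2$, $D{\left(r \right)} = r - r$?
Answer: $6$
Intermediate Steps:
$D{\left(r \right)} = 0$
$s{\left(m \right)} = 6$ ($s{\left(m \right)} = 3 \cdot 2 = 6$)
$s{\left(-2 \right)} + D{\left(-9 \right)} \left(-370\right) = 6 + 0 \left(-370\right) = 6 + 0 = 6$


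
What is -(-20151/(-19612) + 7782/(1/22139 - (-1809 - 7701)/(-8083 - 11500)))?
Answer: 66164112363985251/4128763484884 ≈ 16025.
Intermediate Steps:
-(-20151/(-19612) + 7782/(1/22139 - (-1809 - 7701)/(-8083 - 11500))) = -(-20151*(-1/19612) + 7782/(1/22139 - (-9510)/(-19583))) = -(20151/19612 + 7782/(1/22139 - (-9510)*(-1)/19583)) = -(20151/19612 + 7782/(1/22139 - 1*9510/19583)) = -(20151/19612 + 7782/(1/22139 - 9510/19583)) = -(20151/19612 + 7782/(-210522307/433548037)) = -(20151/19612 + 7782*(-433548037/210522307)) = -(20151/19612 - 3373870823934/210522307) = -1*(-66164112363985251/4128763484884) = 66164112363985251/4128763484884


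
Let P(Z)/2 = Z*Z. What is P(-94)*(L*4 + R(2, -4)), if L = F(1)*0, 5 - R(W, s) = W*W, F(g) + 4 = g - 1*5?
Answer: 17672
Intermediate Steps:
F(g) = -9 + g (F(g) = -4 + (g - 1*5) = -4 + (g - 5) = -4 + (-5 + g) = -9 + g)
R(W, s) = 5 - W² (R(W, s) = 5 - W*W = 5 - W²)
L = 0 (L = (-9 + 1)*0 = -8*0 = 0)
P(Z) = 2*Z² (P(Z) = 2*(Z*Z) = 2*Z²)
P(-94)*(L*4 + R(2, -4)) = (2*(-94)²)*(0*4 + (5 - 1*2²)) = (2*8836)*(0 + (5 - 1*4)) = 17672*(0 + (5 - 4)) = 17672*(0 + 1) = 17672*1 = 17672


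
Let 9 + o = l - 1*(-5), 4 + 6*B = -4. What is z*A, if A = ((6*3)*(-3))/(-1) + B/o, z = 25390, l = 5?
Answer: 4011620/3 ≈ 1.3372e+6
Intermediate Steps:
B = -4/3 (B = -⅔ + (⅙)*(-4) = -⅔ - ⅔ = -4/3 ≈ -1.3333)
o = 1 (o = -9 + (5 - 1*(-5)) = -9 + (5 + 5) = -9 + 10 = 1)
A = 158/3 (A = ((6*3)*(-3))/(-1) - 4/3/1 = (18*(-3))*(-1) - 4/3*1 = -54*(-1) - 4/3 = 54 - 4/3 = 158/3 ≈ 52.667)
z*A = 25390*(158/3) = 4011620/3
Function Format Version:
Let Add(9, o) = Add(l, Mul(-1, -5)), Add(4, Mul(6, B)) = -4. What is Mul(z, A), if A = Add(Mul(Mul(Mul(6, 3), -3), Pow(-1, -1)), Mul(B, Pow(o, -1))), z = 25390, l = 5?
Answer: Rational(4011620, 3) ≈ 1.3372e+6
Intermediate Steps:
B = Rational(-4, 3) (B = Add(Rational(-2, 3), Mul(Rational(1, 6), -4)) = Add(Rational(-2, 3), Rational(-2, 3)) = Rational(-4, 3) ≈ -1.3333)
o = 1 (o = Add(-9, Add(5, Mul(-1, -5))) = Add(-9, Add(5, 5)) = Add(-9, 10) = 1)
A = Rational(158, 3) (A = Add(Mul(Mul(Mul(6, 3), -3), Pow(-1, -1)), Mul(Rational(-4, 3), Pow(1, -1))) = Add(Mul(Mul(18, -3), -1), Mul(Rational(-4, 3), 1)) = Add(Mul(-54, -1), Rational(-4, 3)) = Add(54, Rational(-4, 3)) = Rational(158, 3) ≈ 52.667)
Mul(z, A) = Mul(25390, Rational(158, 3)) = Rational(4011620, 3)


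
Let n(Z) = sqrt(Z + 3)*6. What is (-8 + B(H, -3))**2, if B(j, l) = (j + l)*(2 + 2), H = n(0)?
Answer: 2128 - 960*sqrt(3) ≈ 465.23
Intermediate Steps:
n(Z) = 6*sqrt(3 + Z) (n(Z) = sqrt(3 + Z)*6 = 6*sqrt(3 + Z))
H = 6*sqrt(3) (H = 6*sqrt(3 + 0) = 6*sqrt(3) ≈ 10.392)
B(j, l) = 4*j + 4*l (B(j, l) = (j + l)*4 = 4*j + 4*l)
(-8 + B(H, -3))**2 = (-8 + (4*(6*sqrt(3)) + 4*(-3)))**2 = (-8 + (24*sqrt(3) - 12))**2 = (-8 + (-12 + 24*sqrt(3)))**2 = (-20 + 24*sqrt(3))**2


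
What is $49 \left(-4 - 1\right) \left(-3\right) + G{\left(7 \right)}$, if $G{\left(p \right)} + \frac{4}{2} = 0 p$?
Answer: $733$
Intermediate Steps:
$G{\left(p \right)} = -2$ ($G{\left(p \right)} = -2 + 0 p = -2 + 0 = -2$)
$49 \left(-4 - 1\right) \left(-3\right) + G{\left(7 \right)} = 49 \left(-4 - 1\right) \left(-3\right) - 2 = 49 \left(\left(-5\right) \left(-3\right)\right) - 2 = 49 \cdot 15 - 2 = 735 - 2 = 733$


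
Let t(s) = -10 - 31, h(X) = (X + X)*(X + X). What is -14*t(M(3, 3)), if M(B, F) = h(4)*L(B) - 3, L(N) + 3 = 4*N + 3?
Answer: 574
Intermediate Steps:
L(N) = 4*N (L(N) = -3 + (4*N + 3) = -3 + (3 + 4*N) = 4*N)
h(X) = 4*X**2 (h(X) = (2*X)*(2*X) = 4*X**2)
M(B, F) = -3 + 256*B (M(B, F) = (4*4**2)*(4*B) - 3 = (4*16)*(4*B) - 3 = 64*(4*B) - 3 = 256*B - 3 = -3 + 256*B)
t(s) = -41
-14*t(M(3, 3)) = -14*(-41) = 574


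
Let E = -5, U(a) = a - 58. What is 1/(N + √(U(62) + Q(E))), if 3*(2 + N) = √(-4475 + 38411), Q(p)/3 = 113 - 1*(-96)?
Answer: 3/(-6 + 3*√631 + 4*√2121) ≈ 0.011831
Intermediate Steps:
U(a) = -58 + a
Q(p) = 627 (Q(p) = 3*(113 - 1*(-96)) = 3*(113 + 96) = 3*209 = 627)
N = -2 + 4*√2121/3 (N = -2 + √(-4475 + 38411)/3 = -2 + √33936/3 = -2 + (4*√2121)/3 = -2 + 4*√2121/3 ≈ 59.406)
1/(N + √(U(62) + Q(E))) = 1/((-2 + 4*√2121/3) + √((-58 + 62) + 627)) = 1/((-2 + 4*√2121/3) + √(4 + 627)) = 1/((-2 + 4*√2121/3) + √631) = 1/(-2 + √631 + 4*√2121/3)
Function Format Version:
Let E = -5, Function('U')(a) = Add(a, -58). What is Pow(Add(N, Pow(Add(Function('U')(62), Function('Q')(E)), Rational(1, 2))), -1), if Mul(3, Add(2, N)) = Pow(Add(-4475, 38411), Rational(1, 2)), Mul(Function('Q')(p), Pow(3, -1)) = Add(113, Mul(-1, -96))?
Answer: Mul(3, Pow(Add(-6, Mul(3, Pow(631, Rational(1, 2))), Mul(4, Pow(2121, Rational(1, 2)))), -1)) ≈ 0.011831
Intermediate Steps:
Function('U')(a) = Add(-58, a)
Function('Q')(p) = 627 (Function('Q')(p) = Mul(3, Add(113, Mul(-1, -96))) = Mul(3, Add(113, 96)) = Mul(3, 209) = 627)
N = Add(-2, Mul(Rational(4, 3), Pow(2121, Rational(1, 2)))) (N = Add(-2, Mul(Rational(1, 3), Pow(Add(-4475, 38411), Rational(1, 2)))) = Add(-2, Mul(Rational(1, 3), Pow(33936, Rational(1, 2)))) = Add(-2, Mul(Rational(1, 3), Mul(4, Pow(2121, Rational(1, 2))))) = Add(-2, Mul(Rational(4, 3), Pow(2121, Rational(1, 2)))) ≈ 59.406)
Pow(Add(N, Pow(Add(Function('U')(62), Function('Q')(E)), Rational(1, 2))), -1) = Pow(Add(Add(-2, Mul(Rational(4, 3), Pow(2121, Rational(1, 2)))), Pow(Add(Add(-58, 62), 627), Rational(1, 2))), -1) = Pow(Add(Add(-2, Mul(Rational(4, 3), Pow(2121, Rational(1, 2)))), Pow(Add(4, 627), Rational(1, 2))), -1) = Pow(Add(Add(-2, Mul(Rational(4, 3), Pow(2121, Rational(1, 2)))), Pow(631, Rational(1, 2))), -1) = Pow(Add(-2, Pow(631, Rational(1, 2)), Mul(Rational(4, 3), Pow(2121, Rational(1, 2)))), -1)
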